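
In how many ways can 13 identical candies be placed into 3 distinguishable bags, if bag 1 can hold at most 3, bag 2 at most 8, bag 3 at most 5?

Without the upper bounds there are C(15,2) = 105 ways to split 13 among 3 bags.
Subtract solutions that violate a single cap (substitute x_i' = x_i − (cap_i+1)): x_1 ≥ 4 gives C(11,2) = 55; x_2 ≥ 9 gives C(6,2) = 15; x_3 ≥ 6 gives C(9,2) = 36. Together 106.
Add back pairs where two caps are both exceeded: 1 + 10 + 0 = 11.
By inclusion–exclusion the count is 105 − 106 + 11 = 10.

10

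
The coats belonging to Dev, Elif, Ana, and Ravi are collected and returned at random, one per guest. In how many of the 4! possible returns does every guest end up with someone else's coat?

Let Aᵢ be the assignments in which guest i gets their own coat. We want the size of the complement of A₁∪…∪A_4.
By inclusion–exclusion this is Σ_{j=0}^{4} (−1)^j C(4,j)·(4−j)!.
Computing: 24 − 24 + 12 − 4 + 1 = 9.

9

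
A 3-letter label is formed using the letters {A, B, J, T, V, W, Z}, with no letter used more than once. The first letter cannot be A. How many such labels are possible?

The first letter has 7−1 = 6 choices (anything except A).
The remaining 2 letters are filled from the other 6 symbols without repetition: 6 × 5 = 30.
Total: 6 × 30 = 180.

180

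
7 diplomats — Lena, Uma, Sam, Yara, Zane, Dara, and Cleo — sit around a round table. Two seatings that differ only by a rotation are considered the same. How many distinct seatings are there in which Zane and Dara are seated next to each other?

240

Treat {Zane, Dara} as one unit (2 internal orders) and seat the resulting 6 units around the table: (5)! circular arrangements.
So 2 × (5)! = 2 × 120 = 240.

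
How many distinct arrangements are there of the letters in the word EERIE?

20

The 5 letters of EERIE have repeats: E appearing 3 times.
The number of distinct arrangements is 5!/(3!) = 120/6 = 20.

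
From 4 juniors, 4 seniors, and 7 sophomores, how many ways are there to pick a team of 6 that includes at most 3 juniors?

4950

Split by how many juniors are chosen (0 through 3).
Sum: C(4,0)·C(11,6) + C(4,1)·C(11,5) + C(4,2)·C(11,4) + C(4,3)·C(11,3) = 462 + 1848 + 1980 + 660 = 4950.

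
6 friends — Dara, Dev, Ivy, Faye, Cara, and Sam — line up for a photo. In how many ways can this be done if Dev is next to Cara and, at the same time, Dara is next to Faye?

96

Treat {Dev,Cara} as one block (2 orders) and {Dara,Faye} as another (2 orders).
That leaves 4 units to arrange: 2 × 2 × 4! = 4 × 24 = 96.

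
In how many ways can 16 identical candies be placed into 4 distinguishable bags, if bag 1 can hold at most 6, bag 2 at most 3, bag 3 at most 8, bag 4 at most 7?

Without the upper bounds there are C(19,3) = 969 ways to split 16 among 4 bags.
Subtract solutions that violate a single cap (substitute x_i' = x_i − (cap_i+1)): x_1 ≥ 7 gives C(12,3) = 220; x_2 ≥ 4 gives C(15,3) = 455; x_3 ≥ 9 gives C(10,3) = 120; x_4 ≥ 8 gives C(11,3) = 165. Together 960.
Add back pairs where two caps are both exceeded: 56 + 1 + 4 + 20 + 35 + 0 = 116.
By inclusion–exclusion the count is 969 − 960 + 116 = 125.

125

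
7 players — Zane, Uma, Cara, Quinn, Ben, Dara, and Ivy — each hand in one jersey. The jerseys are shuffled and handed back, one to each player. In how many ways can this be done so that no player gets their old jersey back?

Count assignments avoiding every fixed point. For any j of the 7 players fixed to their old jersey, the other 7−j can be arranged in (7−j)! ways.
By inclusion–exclusion this is Σ_{j=0}^{7} (−1)^j C(7,j)·(7−j)!.
Computing: 5040 − 5040 + 2520 − 840 + 210 − 42 + 7 − 1 = 1854.

1854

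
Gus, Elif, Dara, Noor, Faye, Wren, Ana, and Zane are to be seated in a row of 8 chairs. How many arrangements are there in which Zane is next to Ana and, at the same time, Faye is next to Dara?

2880

Treat {Zane,Ana} as one block (2 orders) and {Faye,Dara} as another (2 orders).
That leaves 6 units to arrange: 2 × 2 × 6! = 4 × 720 = 2880.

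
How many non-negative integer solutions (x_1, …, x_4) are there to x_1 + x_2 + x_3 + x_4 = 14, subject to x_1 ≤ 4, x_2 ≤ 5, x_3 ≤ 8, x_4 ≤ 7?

181

By stars and bars, unrestricted non-negative solutions to x_1+…+x_4 = 14 number C(14+3,3) = 680.
Subtract solutions that violate a single cap (substitute x_i' = x_i − (cap_i+1)): x_1 ≥ 5 gives C(12,3) = 220; x_2 ≥ 6 gives C(11,3) = 165; x_3 ≥ 9 gives C(8,3) = 56; x_4 ≥ 8 gives C(9,3) = 84. Together 525.
Add back pairs where two caps are both exceeded: 20 + 1 + 4 + 0 + 1 + 0 = 26.
By inclusion–exclusion the count is 680 − 525 + 26 = 181.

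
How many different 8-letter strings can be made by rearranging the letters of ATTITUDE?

ATTITUDE has 8 letters with T appearing 3 times.
The number of distinct arrangements is 8!/(3!) = 40320/6 = 6720.

6720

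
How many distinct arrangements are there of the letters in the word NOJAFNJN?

3360

NOJAFNJN has 8 letters with J appearing twice and N appearing 3 times.
Dividing 8! = 40320 by 3!·2! = 12 for the repeated letters gives 3360.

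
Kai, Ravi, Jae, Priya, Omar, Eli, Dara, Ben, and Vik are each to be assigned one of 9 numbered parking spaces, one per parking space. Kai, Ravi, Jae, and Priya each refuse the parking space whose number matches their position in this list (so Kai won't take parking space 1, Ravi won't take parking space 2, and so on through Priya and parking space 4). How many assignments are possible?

Let Aᵢ (for 1 ≤ i ≤ 4) be the placements that put person i in their forbidden parking space. Any j of these fix j positions, leaving (9−j)! ways to fill the rest, and there are C(4,j) ways to pick which j.
By inclusion–exclusion, the number of valid placements is Σ_{j=0}^{4} (−1)^j C(4,j)·(9−j)!.
Computing: 362880 − 161280 + 30240 − 2880 + 120 = 229080.

229080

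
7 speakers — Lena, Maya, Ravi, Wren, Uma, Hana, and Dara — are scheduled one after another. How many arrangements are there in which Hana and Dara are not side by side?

3600

There are 7! = 5040 arrangements in all. If Hana and Dara are adjacent, merging them into one block gives 2·(6)! = 1440 arrangements.
Complementary counting: 5040 − 1440 = 3600.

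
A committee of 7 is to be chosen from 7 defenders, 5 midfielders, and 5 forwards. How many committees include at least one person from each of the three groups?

With no constraint there are C(17,7) = 19448 possible selections.
Selections missing a whole group: no defenders → C(10,7) = 120; no midfielders → C(12,7) = 792; no forwards → C(12,7) = 792.
Add back selections omitting two groups (i.e. drawn from a single group): C(7,7) + C(5,7) + C(5,7) = 1.
By inclusion–exclusion: 19448 − 1704 + 1 = 17745.

17745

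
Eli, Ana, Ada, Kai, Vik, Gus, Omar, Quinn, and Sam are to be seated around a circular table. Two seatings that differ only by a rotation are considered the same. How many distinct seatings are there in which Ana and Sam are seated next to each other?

Glue Ana and Sam into a block (2 internal orders). Seating 8 units around a circle gives (7)! arrangements.
So 2 × (7)! = 2 × 5040 = 10080.

10080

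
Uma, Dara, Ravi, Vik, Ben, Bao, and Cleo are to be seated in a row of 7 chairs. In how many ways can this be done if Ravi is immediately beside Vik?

1440

Place the 5 others and the Ravi-Vik pair as 6 objects in a line; the pair has 2 internal arrangements.
That gives 2 × 6! = 2 × 720 = 1440.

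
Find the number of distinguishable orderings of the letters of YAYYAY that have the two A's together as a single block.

Treat the 2 copies of A as a single block. The multiset to arrange is then {AA, Y, Y, Y, Y}, 5 items in all.
That gives (5)!/(4!) = 5 arrangements.

5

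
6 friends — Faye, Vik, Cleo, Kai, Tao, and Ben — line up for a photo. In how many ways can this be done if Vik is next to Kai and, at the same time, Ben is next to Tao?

Treat {Vik,Kai} as one block (2 orders) and {Ben,Tao} as another (2 orders).
That leaves 4 units to arrange: 2 × 2 × 4! = 4 × 24 = 96.

96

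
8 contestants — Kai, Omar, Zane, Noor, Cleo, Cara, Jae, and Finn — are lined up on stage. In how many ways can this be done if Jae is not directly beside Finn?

There are 8! = 40320 arrangements in all. If Jae and Finn are adjacent, merging them into one block gives 2·(7)! = 10080 arrangements.
So 40320 − 10080 = 30240 arrangements keep them apart.

30240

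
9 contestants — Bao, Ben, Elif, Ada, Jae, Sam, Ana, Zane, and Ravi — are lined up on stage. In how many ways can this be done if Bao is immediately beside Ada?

Place the 7 others and the Bao-Ada pair as 8 objects in a line; the pair has 2 internal arrangements.
So the count is 2·(8)! = 80640.

80640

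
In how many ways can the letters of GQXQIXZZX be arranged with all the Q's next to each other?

Treat the 2 copies of Q as a single block. The multiset to arrange is then {QQ, G, I, X, X, X, Z, Z}, 8 items in all.
That gives (8)!/(3!·2!) = 3360 arrangements.

3360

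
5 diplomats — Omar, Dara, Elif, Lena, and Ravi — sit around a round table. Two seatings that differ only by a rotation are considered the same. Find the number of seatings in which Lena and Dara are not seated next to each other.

Without the restriction there are (4)! = 24 seatings.
Those with Lena next to Dara: fuse the pair into one unit and seat 4 units around a circle — 2·(3)! = 12.
Subtracting, 24 − 12 = 12.

12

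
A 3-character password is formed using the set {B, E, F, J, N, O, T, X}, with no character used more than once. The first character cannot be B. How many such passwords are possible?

294

The first character has 8−1 = 7 choices (anything except B).
The remaining 2 characters are filled from the other 7 symbols without repetition: 7 × 6 = 42.
Total: 7 × 42 = 294.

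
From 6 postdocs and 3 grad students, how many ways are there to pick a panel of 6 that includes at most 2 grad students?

Split by how many grad students are chosen (0 through 2).
Sum: C(3,0)·C(6,6) + C(3,1)·C(6,5) + C(3,2)·C(6,4) = 1 + 18 + 45 = 64.

64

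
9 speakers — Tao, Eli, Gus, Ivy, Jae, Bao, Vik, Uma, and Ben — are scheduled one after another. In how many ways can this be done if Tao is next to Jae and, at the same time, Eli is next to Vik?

Treat {Tao,Jae} as one block (2 orders) and {Eli,Vik} as another (2 orders).
That leaves 7 units to arrange: 2 × 2 × 7! = 4 × 5040 = 20160.

20160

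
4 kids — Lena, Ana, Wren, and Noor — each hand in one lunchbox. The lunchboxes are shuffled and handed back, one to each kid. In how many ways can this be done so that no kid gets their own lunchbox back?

9

This is the derangement count D_4: permutations of 4 items with no fixed point.
By inclusion–exclusion this is Σ_{j=0}^{4} (−1)^j C(4,j)·(4−j)!.
Computing: 24 − 24 + 12 − 4 + 1 = 9.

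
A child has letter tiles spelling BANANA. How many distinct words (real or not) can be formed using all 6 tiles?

Letter multiplicities in BANANA: A×3, B×1, N×2.
The number of distinct arrangements is 6!/(3!·2!) = 720/12 = 60.

60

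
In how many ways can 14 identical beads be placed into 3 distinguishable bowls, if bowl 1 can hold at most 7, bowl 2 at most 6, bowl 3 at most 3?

Ignoring the caps, the number of non-negative solutions to x_1+…+x_3 = 14 is C(16,2) = 120.
Subtract solutions that violate a single cap (substitute x_i' = x_i − (cap_i+1)): x_1 ≥ 8 gives C(8,2) = 28; x_2 ≥ 7 gives C(9,2) = 36; x_3 ≥ 4 gives C(12,2) = 66. Together 130.
Add back pairs where two caps are both exceeded: 0 + 6 + 10 = 16.
By inclusion–exclusion the count is 120 − 130 + 16 = 6.

6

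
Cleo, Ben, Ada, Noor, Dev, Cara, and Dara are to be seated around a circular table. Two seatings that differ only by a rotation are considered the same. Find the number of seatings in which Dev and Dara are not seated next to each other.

480

Without the restriction there are (6)! = 720 seatings.
Those with Dev next to Dara: fuse the pair into one unit and seat 6 units around a circle — 2·(5)! = 240.
Subtracting, 720 − 240 = 480.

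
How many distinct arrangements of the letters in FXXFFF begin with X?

5

Fix X in the first position and arrange the remaining 5 letters.
Those 5 letters have F appearing 4 times, giving (5)!/(4!) = 5.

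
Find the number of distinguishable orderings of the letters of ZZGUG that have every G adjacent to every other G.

Treat the 2 copies of G as a single block. The multiset to arrange is then {GG, U, Z, Z}, 4 items in all.
That gives (4)!/(2!) = 12 arrangements.

12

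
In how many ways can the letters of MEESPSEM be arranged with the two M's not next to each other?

1260

There are 8!/(3!·2!·2!) = 1680 arrangements of MEESPSEM in total.
Arrangements with the M's together: treat MM as one letter, giving (7)!/(3!·2!) = 420.
Hence 1680 − 420 = 1260.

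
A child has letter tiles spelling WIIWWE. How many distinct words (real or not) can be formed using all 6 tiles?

60

The 6 letters of WIIWWE have repeats: I appearing twice and W appearing 3 times.
Dividing 6! = 720 by 3!·2! = 12 for the repeated letters gives 60.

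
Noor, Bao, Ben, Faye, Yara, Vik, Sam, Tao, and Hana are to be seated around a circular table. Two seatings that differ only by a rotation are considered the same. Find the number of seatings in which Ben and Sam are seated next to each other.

Treat {Ben, Sam} as one unit (2 internal orders) and seat the resulting 8 units around the table: (7)! circular arrangements.
So 2 × (7)! = 2 × 5040 = 10080.

10080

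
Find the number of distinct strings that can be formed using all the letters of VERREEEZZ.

Letter multiplicities in VERREEEZZ: E×4, R×2, V×1, Z×2.
The number of distinct arrangements is 9!/(4!·2!·2!) = 362880/96 = 3780.

3780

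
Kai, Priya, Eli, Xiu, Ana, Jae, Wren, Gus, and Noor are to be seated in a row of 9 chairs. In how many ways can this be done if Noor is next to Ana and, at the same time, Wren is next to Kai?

20160

Treat {Noor,Ana} as one block (2 orders) and {Wren,Kai} as another (2 orders).
That leaves 7 units to arrange: 2 × 2 × 7! = 4 × 5040 = 20160.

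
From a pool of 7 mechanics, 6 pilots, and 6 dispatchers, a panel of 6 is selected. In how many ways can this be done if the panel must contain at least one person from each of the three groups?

22785

Unrestricted: C(19,6) = 27132 ways to pick any 6 of the 19.
Subtract selections that omit an entire group: no mechanics → C(12,6) = 924; no pilots → C(13,6) = 1716; no dispatchers → C(13,6) = 1716.
Add back selections omitting two groups (i.e. drawn from a single group): C(7,6) + C(6,6) + C(6,6) = 9.
By inclusion–exclusion: 27132 − 4356 + 9 = 22785.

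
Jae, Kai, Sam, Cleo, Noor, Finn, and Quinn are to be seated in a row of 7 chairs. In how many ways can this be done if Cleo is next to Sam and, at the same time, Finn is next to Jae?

Treat {Cleo,Sam} as one block (2 orders) and {Finn,Jae} as another (2 orders).
That leaves 5 units to arrange: 2 × 2 × 5! = 4 × 120 = 480.

480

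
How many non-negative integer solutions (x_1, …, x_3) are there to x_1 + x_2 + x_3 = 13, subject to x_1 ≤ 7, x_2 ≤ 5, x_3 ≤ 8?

By stars and bars, unrestricted non-negative solutions to x_1+…+x_3 = 13 number C(13+2,2) = 105.
Subtract solutions that violate a single cap (substitute x_i' = x_i − (cap_i+1)): x_1 ≥ 8 gives C(7,2) = 21; x_2 ≥ 6 gives C(9,2) = 36; x_3 ≥ 9 gives C(6,2) = 15. Together 72.
No two caps can be exceeded simultaneously, so the pair terms are all 0.
By inclusion–exclusion the count is 105 − 72 + 0 = 33.

33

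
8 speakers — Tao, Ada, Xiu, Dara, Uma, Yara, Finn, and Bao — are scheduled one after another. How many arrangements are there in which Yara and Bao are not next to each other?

Of the 8! = 40320 arrangements, those with Yara and Bao adjacent number 2 × 7! = 10080 (treat the pair as a block with 2 internal orders).
So 40320 − 10080 = 30240 arrangements keep them apart.

30240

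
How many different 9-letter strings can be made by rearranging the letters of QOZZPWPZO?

QOZZPWPZO has 9 letters with O appearing twice, P appearing twice, and Z appearing 3 times.
The number of distinct arrangements is 9!/(3!·2!·2!) = 362880/24 = 15120.

15120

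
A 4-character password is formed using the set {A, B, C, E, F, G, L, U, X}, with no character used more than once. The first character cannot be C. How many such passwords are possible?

2688

The first character has 9−1 = 8 choices (anything except C).
The remaining 3 characters are filled from the other 8 symbols without repetition: 8 × 7 × 6 = 336.
Total: 8 × 336 = 2688.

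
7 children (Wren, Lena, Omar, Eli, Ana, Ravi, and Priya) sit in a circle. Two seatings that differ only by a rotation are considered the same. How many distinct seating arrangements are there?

720

Fix one person's seat to break rotational symmetry; the remaining 6 people can be arranged in (6)! = 720 ways.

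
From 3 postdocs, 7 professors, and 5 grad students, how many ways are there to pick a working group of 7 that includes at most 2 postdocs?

5940

Split by how many postdocs are chosen (0 through 2).
Sum: C(3,0)·C(12,7) + C(3,1)·C(12,6) + C(3,2)·C(12,5) = 792 + 2772 + 2376 = 5940.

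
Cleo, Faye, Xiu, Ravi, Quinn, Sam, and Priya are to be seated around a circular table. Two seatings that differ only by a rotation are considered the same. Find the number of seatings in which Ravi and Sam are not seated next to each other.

480

All circular seatings of 7 people number (6)! = 720.
Those with Ravi next to Sam: fuse the pair into one unit and seat 6 units around a circle — 2·(5)! = 240.
Subtracting, 720 − 240 = 480.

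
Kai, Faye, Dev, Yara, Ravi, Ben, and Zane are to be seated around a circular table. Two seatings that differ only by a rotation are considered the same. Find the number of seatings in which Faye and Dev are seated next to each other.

Treat {Faye, Dev} as one unit (2 internal orders) and seat the resulting 6 units around the table: (5)! circular arrangements.
So 2 × (5)! = 2 × 120 = 240.

240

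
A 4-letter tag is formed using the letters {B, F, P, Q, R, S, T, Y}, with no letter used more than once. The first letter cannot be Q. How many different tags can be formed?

The first letter has 8−1 = 7 choices (anything except Q).
The remaining 3 letters are filled from the other 7 symbols without repetition: 7 × 6 × 5 = 210.
Total: 7 × 210 = 1470.

1470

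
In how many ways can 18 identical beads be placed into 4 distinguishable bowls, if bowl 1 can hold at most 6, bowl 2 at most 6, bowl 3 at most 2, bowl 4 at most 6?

Ignoring the caps, the number of non-negative solutions to x_1+…+x_4 = 18 is C(21,3) = 1330.
Subtract solutions that violate a single cap (substitute x_i' = x_i − (cap_i+1)): x_1 ≥ 7 gives C(14,3) = 364; x_2 ≥ 7 gives C(14,3) = 364; x_3 ≥ 3 gives C(18,3) = 816; x_4 ≥ 7 gives C(14,3) = 364. Together 1908.
Add back pairs where two caps are both exceeded: 35 + 165 + 35 + 165 + 35 + 165 = 600.
Subtract triples: 4 + 0 + 4 + 4 = 12.
By inclusion–exclusion the count is 1330 − 1908 + 600 − 12 = 10.

10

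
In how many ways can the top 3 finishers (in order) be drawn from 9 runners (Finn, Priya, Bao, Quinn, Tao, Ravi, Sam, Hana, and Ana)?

504

There are 9 choices for 1st place, 8 for 2nd, and 7 for 3rd.
That gives 9 × 8 × 7 = 504.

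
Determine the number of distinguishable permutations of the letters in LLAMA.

LLAMA has 5 letters with A appearing twice and L appearing twice.
The number of distinct arrangements is 5!/(2!·2!) = 120/4 = 30.

30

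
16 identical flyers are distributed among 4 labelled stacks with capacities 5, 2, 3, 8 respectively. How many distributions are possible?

10

Without the upper bounds there are C(19,3) = 969 ways to split 16 among 4 stacks.
Subtract solutions that violate a single cap (substitute x_i' = x_i − (cap_i+1)): x_1 ≥ 6 gives C(13,3) = 286; x_2 ≥ 3 gives C(16,3) = 560; x_3 ≥ 4 gives C(15,3) = 455; x_4 ≥ 9 gives C(10,3) = 120. Together 1421.
Add back pairs where two caps are both exceeded: 120 + 84 + 4 + 220 + 35 + 20 = 483.
Subtract triples: 20 + 0 + 0 + 1 = 21.
By inclusion–exclusion the count is 969 − 1421 + 483 − 21 = 10.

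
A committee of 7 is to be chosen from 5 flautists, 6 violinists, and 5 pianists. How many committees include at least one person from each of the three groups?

With no constraint there are C(16,7) = 11440 possible selections.
Selections missing a whole group: no flautists → C(11,7) = 330; no violinists → C(10,7) = 120; no pianists → C(11,7) = 330.
Add back selections omitting two groups (i.e. drawn from a single group): C(5,7) + C(6,7) + C(5,7) = 0.
By inclusion–exclusion: 11440 − 780 + 0 = 10660.

10660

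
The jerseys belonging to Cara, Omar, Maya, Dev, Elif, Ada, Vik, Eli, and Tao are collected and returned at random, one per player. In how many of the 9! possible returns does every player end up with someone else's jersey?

Count assignments avoiding every fixed point. For any j of the 9 players fixed to their old jersey, the other 9−j can be arranged in (9−j)! ways.
By inclusion–exclusion this is Σ_{j=0}^{9} (−1)^j C(9,j)·(9−j)!.
Computing: 362880 − 362880 + 181440 − 60480 + 15120 − 3024 + 504 − 72 + 9 − 1 = 133496.

133496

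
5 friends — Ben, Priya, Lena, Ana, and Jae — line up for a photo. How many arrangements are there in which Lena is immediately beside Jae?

48

Glue Lena and Jae into one block (2 internal orders), leaving 4 units to arrange in a row.
So the count is 2·(4)! = 48.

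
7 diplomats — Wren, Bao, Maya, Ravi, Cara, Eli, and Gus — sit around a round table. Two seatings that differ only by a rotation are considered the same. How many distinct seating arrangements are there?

720

Seat Wren anywhere (absorbing the rotational symmetry), then permute the other 6: (6)! = 720.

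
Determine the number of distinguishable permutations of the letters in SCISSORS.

1680

The 8 letters of SCISSORS have repeats: S appearing 4 times.
So there are 8! / (4!) = 1680 distinguishable arrangements.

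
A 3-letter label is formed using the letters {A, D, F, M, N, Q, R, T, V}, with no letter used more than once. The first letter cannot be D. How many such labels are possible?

448

The first letter has 9−1 = 8 choices (anything except D).
The remaining 2 letters are filled from the other 8 symbols without repetition: 8 × 7 = 56.
Total: 8 × 56 = 448.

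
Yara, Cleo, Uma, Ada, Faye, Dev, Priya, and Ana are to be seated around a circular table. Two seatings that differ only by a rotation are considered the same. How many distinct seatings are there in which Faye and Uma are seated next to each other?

Treat {Faye, Uma} as one unit (2 internal orders) and seat the resulting 7 units around the table: (6)! circular arrangements.
So 2 × (6)! = 2 × 720 = 1440.

1440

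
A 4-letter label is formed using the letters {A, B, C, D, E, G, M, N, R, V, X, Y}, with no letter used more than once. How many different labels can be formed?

11880

Choose and order 4 of the 12 symbols: the first letter has 12 options, the next 11, then 10, 9.
12 × 11 × 10 × 9 = 11880.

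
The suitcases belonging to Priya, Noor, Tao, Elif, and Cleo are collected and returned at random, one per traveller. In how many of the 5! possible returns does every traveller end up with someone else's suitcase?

44

This is the derangement count D_5: permutations of 5 items with no fixed point.
By inclusion–exclusion this is Σ_{j=0}^{5} (−1)^j C(5,j)·(5−j)!.
Computing: 120 − 120 + 60 − 20 + 5 − 1 = 44.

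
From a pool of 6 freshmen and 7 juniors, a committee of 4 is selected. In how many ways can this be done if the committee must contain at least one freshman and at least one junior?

Total 4-person selections from all 13: C(13,4) = 715.
Selections missing a whole group: no freshmen → C(7,4) = 35; no juniors → C(6,4) = 15.
Both groups omitted at once is impossible, so 715 − 50 = 665.

665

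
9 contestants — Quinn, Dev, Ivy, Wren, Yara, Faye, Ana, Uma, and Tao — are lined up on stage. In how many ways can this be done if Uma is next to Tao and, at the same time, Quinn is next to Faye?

20160

Treat {Uma,Tao} as one block (2 orders) and {Quinn,Faye} as another (2 orders).
That leaves 7 units to arrange: 2 × 2 × 7! = 4 × 5040 = 20160.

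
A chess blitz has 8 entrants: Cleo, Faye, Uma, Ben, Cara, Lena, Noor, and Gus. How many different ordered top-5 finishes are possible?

There are 8 choices for 1st place, 7 for 2nd, and so on down to 4 for position 5.
That gives 8 × 7 × 6 × 5 × 4 = 6720.

6720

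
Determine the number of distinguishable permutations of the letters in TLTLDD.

The 6 letters of TLTLDD have repeats: D appearing twice, L appearing twice, and T appearing twice.
Dividing 6! = 720 by 2!·2!·2! = 8 for the repeated letters gives 90.

90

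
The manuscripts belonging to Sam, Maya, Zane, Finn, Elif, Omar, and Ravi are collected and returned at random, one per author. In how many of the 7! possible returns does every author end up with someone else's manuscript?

1854

Count assignments avoiding every fixed point. For any j of the 7 authors fixed to their own manuscript, the other 7−j can be arranged in (7−j)! ways.
By inclusion–exclusion this is Σ_{j=0}^{7} (−1)^j C(7,j)·(7−j)!.
Computing: 5040 − 5040 + 2520 − 840 + 210 − 42 + 7 − 1 = 1854.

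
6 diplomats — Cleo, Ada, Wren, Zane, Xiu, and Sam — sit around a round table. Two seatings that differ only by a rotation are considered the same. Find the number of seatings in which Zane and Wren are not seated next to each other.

All circular seatings of 6 people number (5)! = 120.
Seatings with Zane beside Wren: treat them as a block with 2 internal orders, giving 2 × (4)! = 48.
Subtracting, 120 − 48 = 72.

72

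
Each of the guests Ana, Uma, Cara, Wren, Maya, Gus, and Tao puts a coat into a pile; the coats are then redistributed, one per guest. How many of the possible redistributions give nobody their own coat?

This is the derangement count D_7: permutations of 7 items with no fixed point.
By inclusion–exclusion this is Σ_{j=0}^{7} (−1)^j C(7,j)·(7−j)!.
Computing: 5040 − 5040 + 2520 − 840 + 210 − 42 + 7 − 1 = 1854.

1854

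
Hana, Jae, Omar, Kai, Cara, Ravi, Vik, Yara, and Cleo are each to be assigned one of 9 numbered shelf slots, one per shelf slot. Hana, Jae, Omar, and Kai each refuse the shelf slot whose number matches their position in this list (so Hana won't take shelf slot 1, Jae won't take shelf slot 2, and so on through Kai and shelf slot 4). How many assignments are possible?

229080

Let Aᵢ (for 1 ≤ i ≤ 4) be the placements that put person i in their forbidden shelf slot. Any j of these fix j positions, leaving (9−j)! ways to fill the rest, and there are C(4,j) ways to pick which j.
By inclusion–exclusion, the number of valid placements is Σ_{j=0}^{4} (−1)^j C(4,j)·(9−j)!.
Computing: 362880 − 161280 + 30240 − 2880 + 120 = 229080.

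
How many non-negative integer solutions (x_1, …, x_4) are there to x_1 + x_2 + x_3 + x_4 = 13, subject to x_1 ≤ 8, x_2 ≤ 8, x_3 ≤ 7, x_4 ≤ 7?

By stars and bars, unrestricted non-negative solutions to x_1+…+x_4 = 13 number C(13+3,3) = 560.
Subtract solutions that violate a single cap (substitute x_i' = x_i − (cap_i+1)): x_1 ≥ 9 gives C(7,3) = 35; x_2 ≥ 9 gives C(7,3) = 35; x_3 ≥ 8 gives C(8,3) = 56; x_4 ≥ 8 gives C(8,3) = 56. Together 182.
No two caps can be exceeded simultaneously, so the pair terms are all 0.
By inclusion–exclusion the count is 560 − 182 + 0 = 378.

378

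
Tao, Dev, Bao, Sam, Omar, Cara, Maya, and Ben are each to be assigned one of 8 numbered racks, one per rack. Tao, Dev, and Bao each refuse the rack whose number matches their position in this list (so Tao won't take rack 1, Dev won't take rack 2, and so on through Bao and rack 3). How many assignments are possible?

Let Aᵢ (for i ∈ {1, 2, 3}) be the placements that put person i in their forbidden rack. Any j of these fix j positions, leaving (8−j)! ways to fill the rest, and there are C(3,j) ways to pick which j.
By inclusion–exclusion, the number of valid placements is Σ_{j=0}^{3} (−1)^j C(3,j)·(8−j)!.
Computing: 40320 − 15120 + 2160 − 120 = 27240.

27240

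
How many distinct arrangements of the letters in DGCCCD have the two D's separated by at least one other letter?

40

There are 6!/(3!·2!) = 60 arrangements of DGCCCD in total.
If the two D's are adjacent, glue them into one block, leaving 5 items to arrange: (5)!/(3!) = 20 ways.
Hence 60 − 20 = 40.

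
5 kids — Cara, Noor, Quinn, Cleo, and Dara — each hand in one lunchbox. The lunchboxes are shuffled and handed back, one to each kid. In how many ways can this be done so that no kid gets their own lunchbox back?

Let Aᵢ be the assignments in which kid i gets their own lunchbox. We want the size of the complement of A₁∪…∪A_5.
By inclusion–exclusion this is Σ_{j=0}^{5} (−1)^j C(5,j)·(5−j)!.
Computing: 120 − 120 + 60 − 20 + 5 − 1 = 44.

44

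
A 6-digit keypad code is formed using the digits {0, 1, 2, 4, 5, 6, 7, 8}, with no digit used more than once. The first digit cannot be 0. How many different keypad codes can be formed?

The first digit has 8−1 = 7 choices (anything except 0).
The remaining 5 digits are filled from the other 7 symbols without repetition: 7 × 6 × 5 × 4 × 3 = 2520.
Total: 7 × 2520 = 17640.

17640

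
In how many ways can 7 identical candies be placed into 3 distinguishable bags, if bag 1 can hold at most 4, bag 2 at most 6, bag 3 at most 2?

14

By stars and bars, unrestricted non-negative solutions to x_1+…+x_3 = 7 number C(7+2,2) = 36.
Subtract solutions that violate a single cap (substitute x_i' = x_i − (cap_i+1)): x_1 ≥ 5 gives C(4,2) = 6; x_2 ≥ 7 gives C(2,2) = 1; x_3 ≥ 3 gives C(6,2) = 15. Together 22.
No two caps can be exceeded simultaneously, so the pair terms are all 0.
By inclusion–exclusion the count is 36 − 22 + 0 = 14.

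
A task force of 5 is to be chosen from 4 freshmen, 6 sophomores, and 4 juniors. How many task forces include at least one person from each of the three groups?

With no constraint there are C(14,5) = 2002 possible selections.
Subtract selections that omit an entire group: no freshmen → C(10,5) = 252; no sophomores → C(8,5) = 56; no juniors → C(10,5) = 252.
Add back selections omitting two groups (i.e. drawn from a single group): C(4,5) + C(6,5) + C(4,5) = 6.
By inclusion–exclusion: 2002 − 560 + 6 = 1448.

1448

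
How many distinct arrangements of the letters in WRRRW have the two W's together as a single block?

Treat the 2 copies of W as a single block. The multiset to arrange is then {WW, R, R, R}, 4 items in all.
That gives (4)!/(3!) = 4 arrangements.

4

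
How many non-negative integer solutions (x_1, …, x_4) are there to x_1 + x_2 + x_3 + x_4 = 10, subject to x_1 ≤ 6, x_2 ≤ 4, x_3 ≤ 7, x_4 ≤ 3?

120

By stars and bars, unrestricted non-negative solutions to x_1+…+x_4 = 10 number C(10+3,3) = 286.
Subtract solutions that violate a single cap (substitute x_i' = x_i − (cap_i+1)): x_1 ≥ 7 gives C(6,3) = 20; x_2 ≥ 5 gives C(8,3) = 56; x_3 ≥ 8 gives C(5,3) = 10; x_4 ≥ 4 gives C(9,3) = 84. Together 170.
Add back pairs where two caps are both exceeded: 0 + 0 + 0 + 0 + 4 + 0 = 4.
By inclusion–exclusion the count is 286 − 170 + 4 = 120.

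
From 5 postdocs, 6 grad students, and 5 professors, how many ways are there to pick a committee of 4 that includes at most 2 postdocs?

Split by how many postdocs are chosen (0 through 2).
Sum: C(5,0)·C(11,4) + C(5,1)·C(11,3) + C(5,2)·C(11,2) = 330 + 825 + 550 = 1705.

1705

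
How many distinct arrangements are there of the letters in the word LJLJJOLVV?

Letter multiplicities in LJLJJOLVV: J×3, L×3, O×1, V×2.
Dividing 9! = 362880 by 3!·3!·2! = 72 for the repeated letters gives 5040.

5040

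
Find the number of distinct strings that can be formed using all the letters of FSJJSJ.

The 6 letters of FSJJSJ have repeats: J appearing 3 times and S appearing twice.
So there are 6! / (3!·2!) = 60 distinguishable arrangements.

60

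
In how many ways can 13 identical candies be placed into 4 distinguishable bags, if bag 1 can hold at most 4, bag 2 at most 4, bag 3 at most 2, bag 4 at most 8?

44

By stars and bars, unrestricted non-negative solutions to x_1+…+x_4 = 13 number C(13+3,3) = 560.
Subtract solutions that violate a single cap (substitute x_i' = x_i − (cap_i+1)): x_1 ≥ 5 gives C(11,3) = 165; x_2 ≥ 5 gives C(11,3) = 165; x_3 ≥ 3 gives C(13,3) = 286; x_4 ≥ 9 gives C(7,3) = 35. Together 651.
Add back pairs where two caps are both exceeded: 20 + 56 + 0 + 56 + 0 + 4 = 136.
Subtract triples: 1 + 0 + 0 + 0 = 1.
By inclusion–exclusion the count is 560 − 651 + 136 − 1 = 44.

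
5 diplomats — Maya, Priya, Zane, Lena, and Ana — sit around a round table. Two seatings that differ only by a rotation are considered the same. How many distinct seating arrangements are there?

Fix one person's seat to break rotational symmetry; the remaining 4 people can be arranged in (4)! = 24 ways.

24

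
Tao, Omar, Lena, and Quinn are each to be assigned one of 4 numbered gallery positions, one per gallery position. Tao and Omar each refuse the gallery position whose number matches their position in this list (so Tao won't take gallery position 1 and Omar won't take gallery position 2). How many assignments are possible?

Let Aᵢ (for i ∈ {1, 2}) be the placements that put person i in their forbidden gallery position. Any j of these fix j positions, leaving (4−j)! ways to fill the rest, and there are C(2,j) ways to pick which j.
By inclusion–exclusion, the number of valid placements is Σ_{j=0}^{2} (−1)^j C(2,j)·(4−j)!.
Computing: 24 − 12 + 2 = 14.

14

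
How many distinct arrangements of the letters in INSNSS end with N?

With the last slot taken by N, it remains to arrange the other 5 letters (ISNSS).
Those 5 letters have S appearing 3 times, giving (5)!/(3!) = 20.

20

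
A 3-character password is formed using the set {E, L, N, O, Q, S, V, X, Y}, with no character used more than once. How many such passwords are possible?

With no repetition, fill the 3 characters in order: 9 choices, then 8, down to 7.
That product is 9 × 8 × 7 = 504.

504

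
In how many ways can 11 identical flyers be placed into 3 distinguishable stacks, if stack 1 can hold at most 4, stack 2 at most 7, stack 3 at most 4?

15

Without the upper bounds there are C(13,2) = 78 ways to split 11 among 3 stacks.
Subtract solutions that violate a single cap (substitute x_i' = x_i − (cap_i+1)): x_1 ≥ 5 gives C(8,2) = 28; x_2 ≥ 8 gives C(5,2) = 10; x_3 ≥ 5 gives C(8,2) = 28. Together 66.
Add back pairs where two caps are both exceeded: 0 + 3 + 0 = 3.
By inclusion–exclusion the count is 78 − 66 + 3 = 15.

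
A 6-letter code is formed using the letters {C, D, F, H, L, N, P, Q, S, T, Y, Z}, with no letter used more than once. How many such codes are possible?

With no repetition, fill the 6 letters in order: 12 choices, then 11, down to 7.
That product is 12 × 11 × 10 × 9 × 8 × 7 = 665280.

665280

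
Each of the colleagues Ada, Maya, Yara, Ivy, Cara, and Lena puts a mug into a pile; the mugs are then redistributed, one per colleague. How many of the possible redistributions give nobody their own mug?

265

Let Aᵢ be the assignments in which colleague i gets their own mug. We want the size of the complement of A₁∪…∪A_6.
By inclusion–exclusion this is Σ_{j=0}^{6} (−1)^j C(6,j)·(6−j)!.
Computing: 720 − 720 + 360 − 120 + 30 − 6 + 1 = 265.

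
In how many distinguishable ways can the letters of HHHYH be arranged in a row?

5

Letter multiplicities in HHHYH: H×4, Y×1.
So there are 5! / (4!) = 5 distinguishable arrangements.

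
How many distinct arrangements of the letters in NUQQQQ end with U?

5

With the last slot taken by U, it remains to arrange the other 5 letters (NQQQQ).
Those 5 letters have Q appearing 4 times, giving (5)!/(4!) = 5.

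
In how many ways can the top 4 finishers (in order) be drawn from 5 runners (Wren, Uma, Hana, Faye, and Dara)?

This is an ordered selection of 4 from 5: P(5,4).
That gives 5 × 4 × 3 × 2 = 120.

120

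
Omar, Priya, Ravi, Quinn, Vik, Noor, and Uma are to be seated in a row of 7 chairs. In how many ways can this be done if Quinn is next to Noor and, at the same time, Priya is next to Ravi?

Treat {Quinn,Noor} as one block (2 orders) and {Priya,Ravi} as another (2 orders).
That leaves 5 units to arrange: 2 × 2 × 5! = 4 × 120 = 480.

480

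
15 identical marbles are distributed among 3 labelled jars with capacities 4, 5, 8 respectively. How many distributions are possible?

6

By stars and bars, unrestricted non-negative solutions to x_1+…+x_3 = 15 number C(15+2,2) = 136.
Subtract solutions that violate a single cap (substitute x_i' = x_i − (cap_i+1)): x_1 ≥ 5 gives C(12,2) = 66; x_2 ≥ 6 gives C(11,2) = 55; x_3 ≥ 9 gives C(8,2) = 28. Together 149.
Add back pairs where two caps are both exceeded: 15 + 3 + 1 = 19.
By inclusion–exclusion the count is 136 − 149 + 19 = 6.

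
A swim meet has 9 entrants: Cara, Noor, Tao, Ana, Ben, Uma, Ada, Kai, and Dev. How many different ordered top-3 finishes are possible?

504

There are 9 choices for 1st place, 8 for 2nd, and 7 for 3rd.
That gives 9 × 8 × 7 = 504.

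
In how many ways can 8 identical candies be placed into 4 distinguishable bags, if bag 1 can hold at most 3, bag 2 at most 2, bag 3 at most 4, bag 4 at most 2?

Without the upper bounds there are C(11,3) = 165 ways to split 8 among 4 bags.
Subtract solutions that violate a single cap (substitute x_i' = x_i − (cap_i+1)): x_1 ≥ 4 gives C(7,3) = 35; x_2 ≥ 3 gives C(8,3) = 56; x_3 ≥ 5 gives C(6,3) = 20; x_4 ≥ 3 gives C(8,3) = 56. Together 167.
Add back pairs where two caps are both exceeded: 4 + 0 + 4 + 1 + 10 + 1 = 20.
By inclusion–exclusion the count is 165 − 167 + 20 = 18.

18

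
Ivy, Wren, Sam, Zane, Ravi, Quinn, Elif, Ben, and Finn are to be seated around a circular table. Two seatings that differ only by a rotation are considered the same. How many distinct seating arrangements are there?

Fix one person's seat to break rotational symmetry; the remaining 8 people can be arranged in (8)! = 40320 ways.

40320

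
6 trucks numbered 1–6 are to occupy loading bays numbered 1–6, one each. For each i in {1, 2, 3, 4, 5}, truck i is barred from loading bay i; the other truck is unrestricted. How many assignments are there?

309

Let Aᵢ (for 1 ≤ i ≤ 5) be the placements that put truck i in its forbidden loading bay. Any j of these fix j positions, leaving (6−j)! ways to fill the rest, and there are C(5,j) ways to pick which j.
By inclusion–exclusion, the number of valid placements is Σ_{j=0}^{5} (−1)^j C(5,j)·(6−j)!.
Computing: 720 − 600 + 240 − 60 + 10 − 1 = 309.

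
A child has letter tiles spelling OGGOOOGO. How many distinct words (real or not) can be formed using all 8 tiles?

56

OGGOOOGO has 8 letters with G appearing 3 times and O appearing 5 times.
The number of distinct arrangements is 8!/(5!·3!) = 40320/720 = 56.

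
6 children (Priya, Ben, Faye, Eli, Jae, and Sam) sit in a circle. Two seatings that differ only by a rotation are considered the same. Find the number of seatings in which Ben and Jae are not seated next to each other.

72

Without the restriction there are (5)! = 120 seatings.
Seatings with Ben beside Jae: treat them as a block with 2 internal orders, giving 2 × (4)! = 48.
Subtracting, 120 − 48 = 72.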